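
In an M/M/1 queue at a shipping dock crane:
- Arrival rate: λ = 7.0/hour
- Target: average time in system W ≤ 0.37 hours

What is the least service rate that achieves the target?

For M/M/1: W = 1/(μ-λ)
Need W ≤ 0.37, so 1/(μ-λ) ≤ 0.37
μ - λ ≥ 1/0.37 = 2.7027
μ ≥ 7.0 + 2.7027 = 9.7027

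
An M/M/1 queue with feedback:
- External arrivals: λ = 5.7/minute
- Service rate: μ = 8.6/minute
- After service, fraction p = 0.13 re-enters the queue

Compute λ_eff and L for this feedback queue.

Effective arrival rate: λ_eff = λ/(1-p) = 5.7/(1-0.13) = 5.7/0.87 = 6.5517
ρ = λ_eff/μ = 6.5517/8.6 = 0.76183
L = ρ/(1-ρ) = 0.76183/(1-0.76183) = 3.1987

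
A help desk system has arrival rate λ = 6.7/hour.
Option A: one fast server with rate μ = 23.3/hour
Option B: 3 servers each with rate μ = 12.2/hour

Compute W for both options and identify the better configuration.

Option A: single server μ = 23.3 (M/M/1)
  ρ_A = 6.7/23.3 = 0.2876
  W_A = 1/(μ-λ) = 1/(23.3-6.7) = 1/16.60 = 0.06024

Option B: 3 servers μ = 12.2 (M/M/3)
  ρ_B = λ/(cμ) = 6.7/(3×12.2) = 0.1831
  Offered load a = λ/μ = cρ = 6.7/12.2 = 0.5492
  P₀ = [ Σₙ₌₀^2 aⁿ/n! + a^3/(3!(1-ρ)) ]⁻¹
  Σ = a^0/0! + a^1/1! + a^2/2! = 1.0000 + 0.5492 + 0.1508 = 1.7000
  a^3/(3!(1-ρ)) = 0.1656/(6 × 0.8169) = 0.03379
  P₀ = 1/(1.7000 + 0.03379) = 0.5768
  Lq = P₀·a^3·ρ / (3!(1-ρ)²) = 0.57678 × 0.16563 × 0.18306 / (6 × 0.66739) = 0.004367
  Wq_B = Lq/λ = 0.004367/6.7 = 0.0006518
  W_B = Wq_B + 1/μ = 0.0006518 + 0.08197 = 0.08262

Since W_A = 0.06024 < W_B = 0.08262, Option A (single fast server) has the shorter time in system.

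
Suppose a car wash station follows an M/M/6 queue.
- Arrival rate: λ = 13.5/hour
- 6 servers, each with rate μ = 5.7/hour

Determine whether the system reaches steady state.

Stability requires ρ = λ/(cμ) < 1
ρ = 13.5/(6 × 5.7) = 13.5/34.20 = 0.3947
Since 0.3947 < 1, the system is STABLE.
The servers are busy 39.47% of the time.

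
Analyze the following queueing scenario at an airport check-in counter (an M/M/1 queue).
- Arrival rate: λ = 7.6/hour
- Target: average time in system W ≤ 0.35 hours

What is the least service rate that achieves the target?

For M/M/1: W = 1/(μ-λ)
Need W ≤ 0.35, so 1/(μ-λ) ≤ 0.35
μ - λ ≥ 1/0.35 = 2.8571
μ ≥ 7.6 + 2.8571 = 10.4571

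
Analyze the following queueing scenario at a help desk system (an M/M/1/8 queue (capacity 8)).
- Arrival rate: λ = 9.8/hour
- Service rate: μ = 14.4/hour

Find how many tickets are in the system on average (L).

ρ = λ/μ = 9.8/14.4 = 0.680556
P₀ = (1-ρ)/(1-ρ^(K+1)) = (1-0.680556)/(1-0.680556^9) = 0.31944/0.96868 = 0.3298
P_K = P₀×ρ^K = 0.32977 × 0.680556^8 = 0.32977 × 0.046016 = 0.01517
L = ρ[1 - (K+1)ρ^K + Kρ^(K+1)] / [(1-ρ)(1-ρ^(K+1))]
L = 0.680556 × (1 - 9×0.04602 + 8×0.03132) / ((1 - 0.680556) × (1 - 0.03132)) = 1.8395 tickets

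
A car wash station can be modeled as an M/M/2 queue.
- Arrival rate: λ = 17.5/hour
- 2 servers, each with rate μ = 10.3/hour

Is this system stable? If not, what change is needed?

Stability requires ρ = λ/(cμ) < 1
ρ = 17.5/(2 × 10.3) = 17.5/20.60 = 0.8495
Since 0.8495 < 1, the system is STABLE.
The servers are busy 84.95% of the time.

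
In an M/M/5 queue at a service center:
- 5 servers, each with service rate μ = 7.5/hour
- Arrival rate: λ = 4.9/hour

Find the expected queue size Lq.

Traffic intensity: ρ = λ/(cμ) = 4.9/(5×7.5) = 0.1307
Since ρ = 0.1307 < 1, system is stable.
Offered load a = λ/μ = cρ = 4.9/7.5 = 0.6533
P₀ = [ Σₙ₌₀^4 aⁿ/n! + a^5/(5!(1-ρ)) ]⁻¹
Σ = a^0/0! + a^1/1! + a^2/2! + a^3/3! + a^4/4! = 1.0000 + 0.6533 + 0.2134 + 0.04648 + 0.007592 = 1.9208
a^5/(5!(1-ρ)) = 0.1190/(120 × 0.8693) = 0.001141
P₀ = 1/(1.9208 + 0.001141) = 0.5203
Lq = P₀·a^5·ρ / (5!(1-ρ)²) = 0.5203 × 0.1190 × 0.1307 / (120 × 0.7557) = 0.00008924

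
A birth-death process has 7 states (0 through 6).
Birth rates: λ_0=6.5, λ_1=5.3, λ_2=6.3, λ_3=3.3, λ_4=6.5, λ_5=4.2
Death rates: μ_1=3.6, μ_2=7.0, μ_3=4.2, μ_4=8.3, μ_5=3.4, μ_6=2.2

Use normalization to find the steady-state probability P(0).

Ratios P(n)/P(0) = (λ₀···λₙ₋₁)/(μ₁···μₙ):
P(1)/P(0) = (6.5)/(3.6) = 1.80556
P(2)/P(0) = (6.5×5.3)/(3.6×7.0) = 1.36706
P(3)/P(0) = (6.5×5.3×6.3)/(3.6×7.0×4.2) = 2.05060
P(4)/P(0) = (6.5×5.3×6.3×3.3)/(3.6×7.0×4.2×8.3) = 0.815297
P(5)/P(0) = (6.5×5.3×6.3×3.3×6.5)/(3.6×7.0×4.2×8.3×3.4) = 1.55866
P(6)/P(0) = (6.5×5.3×6.3×3.3×6.5×4.2)/(3.6×7.0×4.2×8.3×3.4×2.2) = 2.97562

Normalization: ∑ P(n) = 1
P(0) × (1.00000 + 1.80556 + 1.36706 + 2.05060 + 0.815297 + 1.55866 + 2.97562) = 1
P(0) × 11.5728 = 1
P(0) = 1/11.5728 = 0.08641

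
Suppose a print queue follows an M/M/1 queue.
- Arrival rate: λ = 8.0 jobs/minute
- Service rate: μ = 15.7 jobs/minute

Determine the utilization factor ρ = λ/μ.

Server utilization: ρ = λ/μ
ρ = 8.0/15.7 = 0.5096
The server is busy 50.96% of the time.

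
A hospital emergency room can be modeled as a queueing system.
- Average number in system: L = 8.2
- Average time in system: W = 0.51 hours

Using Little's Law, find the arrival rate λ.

Little's Law: L = λW, so λ = L/W
λ = 8.2/0.51 = 16.0784 patients/hour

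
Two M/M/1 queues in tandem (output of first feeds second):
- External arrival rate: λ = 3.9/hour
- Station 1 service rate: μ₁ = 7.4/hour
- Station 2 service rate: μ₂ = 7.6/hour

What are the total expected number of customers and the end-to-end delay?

By Jackson's theorem, each station behaves as independent M/M/1.
Station 1: ρ₁ = 3.9/7.4 = 0.5270, L₁ = ρ₁/(1-ρ₁) = λ/(μ₁-λ) = 3.9/3.50 = 1.11429
Station 2: ρ₂ = 3.9/7.6 = 0.5132, L₂ = ρ₂/(1-ρ₂) = λ/(μ₂-λ) = 3.9/3.70 = 1.05405
Total: L = L₁ + L₂ = 1.11429 + 1.05405 = 2.1683
W = L/λ = 2.1683/3.9 = 0.5560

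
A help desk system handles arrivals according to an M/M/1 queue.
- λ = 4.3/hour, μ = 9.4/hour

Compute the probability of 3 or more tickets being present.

ρ = λ/μ = 4.3/9.4 = 0.457447
P(N ≥ n) = ρⁿ
P(N ≥ 3) = 0.457447^3
P(N ≥ 3) = 0.09572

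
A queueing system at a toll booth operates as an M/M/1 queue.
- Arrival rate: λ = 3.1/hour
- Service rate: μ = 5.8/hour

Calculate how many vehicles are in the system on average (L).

ρ = λ/μ = 3.1/5.8 = 0.5345
For M/M/1: L = λ/(μ-λ)
L = 3.1/(5.8-3.1) = 3.1/2.70
L = 1.1481 vehicles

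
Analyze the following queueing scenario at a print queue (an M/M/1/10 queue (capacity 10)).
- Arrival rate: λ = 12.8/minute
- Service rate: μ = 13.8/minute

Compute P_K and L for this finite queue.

ρ = λ/μ = 12.8/13.8 = 0.92754
P₀ = (1-ρ)/(1-ρ^(K+1)) = (1-0.92754)/(1-0.92754^11) = 0.07246/0.5628 = 0.1287
P_K = P₀×ρ^K = 0.12874 × 0.92754^10 = 0.12874 × 0.47133 = 0.06068
Blocking probability P_10 = 0.06068 (6.07%)
L = ρ[1 - (K+1)ρ^K + Kρ^(K+1)] / [(1-ρ)(1-ρ^(K+1))]
L = 0.92754 × (1 - 11×0.4713315 + 10×0.4371788) / ((1 - 0.92754) × (1 - 0.4371788)) = 4.2563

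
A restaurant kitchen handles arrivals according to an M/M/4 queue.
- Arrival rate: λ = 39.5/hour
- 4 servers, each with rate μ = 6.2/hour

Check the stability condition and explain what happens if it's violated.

Stability requires ρ = λ/(cμ) < 1
ρ = 39.5/(4 × 6.2) = 39.5/24.80 = 1.5927
Since 1.5927 ≥ 1, the system is UNSTABLE.
Need c > λ/μ = 39.5/6.2 = 6.37.
Minimum servers needed: c = 7.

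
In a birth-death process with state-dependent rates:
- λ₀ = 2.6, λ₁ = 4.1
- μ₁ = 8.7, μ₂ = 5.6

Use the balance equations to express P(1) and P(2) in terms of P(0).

Balance equations:
State 0: λ₀P₀ = μ₁P₁ → P₁ = (λ₀/μ₁)P₀ = (2.6/8.7)P₀ = 0.2989P₀
State 1: P₂ = (λ₀λ₁)/(μ₁μ₂)P₀ = (2.6×4.1)/(8.7×5.6)P₀ = 0.2188P₀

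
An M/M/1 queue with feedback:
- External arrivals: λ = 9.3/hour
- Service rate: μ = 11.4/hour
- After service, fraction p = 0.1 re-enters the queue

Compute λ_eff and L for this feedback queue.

Effective arrival rate: λ_eff = λ/(1-p) = 9.3/(1-0.1) = 9.3/0.90 = 10.333333
ρ = λ_eff/μ = 10.333333/11.4 = 0.906433
L = ρ/(1-ρ) = 0.906433/(1-0.906433) = 9.6875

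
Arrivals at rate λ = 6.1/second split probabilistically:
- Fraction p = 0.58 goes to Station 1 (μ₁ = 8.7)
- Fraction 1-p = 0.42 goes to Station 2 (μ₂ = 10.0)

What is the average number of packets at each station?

Effective rates: λ₁ = 6.1×0.58 = 3.538, λ₂ = 6.1×0.42 = 2.562
Station 1: ρ₁ = 3.538/8.7 = 0.40667, L₁ = ρ₁/(1-ρ₁) = 0.40667/(1-0.40667) = 0.6854
Station 2: ρ₂ = 2.562/10.0 = 0.2562, L₂ = ρ₂/(1-ρ₂) = 0.2562/(1-0.2562) = 0.3444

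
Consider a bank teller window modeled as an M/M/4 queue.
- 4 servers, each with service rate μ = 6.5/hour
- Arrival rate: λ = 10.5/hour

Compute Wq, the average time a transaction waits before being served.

Traffic intensity: ρ = λ/(cμ) = 10.5/(4×6.5) = 0.4038
Since ρ = 0.4038 < 1, system is stable.
Offered load a = λ/μ = cρ = 10.5/6.5 = 1.6154
P₀ = [ Σₙ₌₀^3 aⁿ/n! + a^4/(4!(1-ρ)) ]⁻¹
Σ = a^0/0! + a^1/1! + a^2/2! + a^3/3! = 1.0000 + 1.6154 + 1.3047 + 0.70255 = 4.6227
a^4/(4!(1-ρ)) = 6.8093/(24 × 0.5962) = 0.4759
P₀ = 1/(4.6227 + 0.4759) = 0.1961
Lq = P₀·a^4·ρ / (4!(1-ρ)²) = 0.19613 × 6.8093 × 0.40385 / (24 × 0.35540) = 0.06323
Wq = Lq/λ = 0.06323/10.5 = 0.006022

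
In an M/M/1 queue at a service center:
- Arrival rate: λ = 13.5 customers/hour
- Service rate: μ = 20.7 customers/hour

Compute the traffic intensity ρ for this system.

Server utilization: ρ = λ/μ
ρ = 13.5/20.7 = 0.6522
The server is busy 65.22% of the time.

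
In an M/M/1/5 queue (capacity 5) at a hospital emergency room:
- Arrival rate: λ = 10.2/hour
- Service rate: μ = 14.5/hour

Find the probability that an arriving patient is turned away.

ρ = λ/μ = 10.2/14.5 = 0.70345
P₀ = (1-ρ)/(1-ρ^(K+1)) = (1-0.70345)/(1-0.70345^6) = 0.2965/0.8788 = 0.3374
P_K = P₀×ρ^K = 0.33744 × 0.70345^5 = 0.33744 × 0.17225 = 0.05812
Blocking probability = 5.81%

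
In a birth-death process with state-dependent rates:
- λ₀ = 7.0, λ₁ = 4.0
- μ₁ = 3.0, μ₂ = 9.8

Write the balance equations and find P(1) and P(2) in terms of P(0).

Balance equations:
State 0: λ₀P₀ = μ₁P₁ → P₁ = (λ₀/μ₁)P₀ = (7.0/3.0)P₀ = 2.3333P₀
State 1: P₂ = (λ₀λ₁)/(μ₁μ₂)P₀ = (7.0×4.0)/(3.0×9.8)P₀ = 0.9524P₀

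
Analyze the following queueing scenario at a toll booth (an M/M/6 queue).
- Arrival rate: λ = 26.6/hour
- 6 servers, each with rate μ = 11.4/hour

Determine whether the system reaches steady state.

Stability requires ρ = λ/(cμ) < 1
ρ = 26.6/(6 × 11.4) = 26.6/68.40 = 0.3889
Since 0.3889 < 1, the system is STABLE.
The servers are busy 38.89% of the time.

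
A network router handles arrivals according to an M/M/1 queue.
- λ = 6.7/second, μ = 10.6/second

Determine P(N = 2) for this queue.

ρ = λ/μ = 6.7/10.6 = 0.6321
P(n) = (1-ρ)ρⁿ
P(2) = (1-0.6321) × 0.6321^2
P(2) = 0.3679 × 0.3996
P(2) = 0.1470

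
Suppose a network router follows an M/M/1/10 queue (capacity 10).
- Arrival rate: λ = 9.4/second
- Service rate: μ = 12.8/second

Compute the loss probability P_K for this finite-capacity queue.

ρ = λ/μ = 9.4/12.8 = 0.73438
P₀ = (1-ρ)/(1-ρ^(K+1)) = (1-0.73438)/(1-0.73438^11) = 0.2656/0.9665 = 0.2748
P_K = P₀×ρ^K = 0.2748 × 0.73438^10 = 0.2748 × 0.04563 = 0.01254
Blocking probability = 1.25%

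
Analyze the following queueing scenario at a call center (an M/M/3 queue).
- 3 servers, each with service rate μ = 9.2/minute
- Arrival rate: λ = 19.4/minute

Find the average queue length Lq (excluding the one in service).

Traffic intensity: ρ = λ/(cμ) = 19.4/(3×9.2) = 0.7029
Since ρ = 0.7029 < 1, system is stable.
Offered load a = λ/μ = cρ = 19.4/9.2 = 2.1087
P₀ = [ Σₙ₌₀^2 aⁿ/n! + a^3/(3!(1-ρ)) ]⁻¹
Σ = a^0/0! + a^1/1! + a^2/2! = 1.0000 + 2.1087 + 2.2233 = 5.3320
a^3/(3!(1-ρ)) = 9.3765/(6 × 0.2971) = 5.2600
P₀ = 1/(5.3320 + 5.2600) = 0.09441
Lq = P₀·a^3·ρ / (3!(1-ρ)²) = 0.09441 × 9.3765 × 0.7029 / (6 × 0.08827) = 1.1749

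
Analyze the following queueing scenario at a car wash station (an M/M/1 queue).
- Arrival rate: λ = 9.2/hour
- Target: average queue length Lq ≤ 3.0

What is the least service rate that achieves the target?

For M/M/1: Lq = λ²/(μ(μ-λ))
Need Lq ≤ 3.0, i.e. μ(μ-λ) ≥ λ²/3.0
μ² - 9.2μ - 84.64/3.0 ≥ 0  →  μ² - 9.2μ - 28.21333 ≥ 0
Quadratic formula (positive root): μ = [λ + √(λ² + 4×28.21333)]/2
Discriminant: 84.64 + 4×28.21333 = 197.4933, √197.4933 = 14.0532
μ ≥ (9.2 + 14.0532)/2 = 11.6266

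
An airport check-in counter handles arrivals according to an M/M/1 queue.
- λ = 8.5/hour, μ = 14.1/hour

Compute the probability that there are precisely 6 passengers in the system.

ρ = λ/μ = 8.5/14.1 = 0.6028
P(n) = (1-ρ)ρⁿ
P(6) = (1-0.6028) × 0.6028^6
P(6) = 0.3972 × 0.04798
P(6) = 0.01906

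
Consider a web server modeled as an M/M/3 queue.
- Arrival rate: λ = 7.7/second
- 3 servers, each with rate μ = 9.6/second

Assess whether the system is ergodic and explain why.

Stability requires ρ = λ/(cμ) < 1
ρ = 7.7/(3 × 9.6) = 7.7/28.80 = 0.2674
Since 0.2674 < 1, the system is STABLE.
The servers are busy 26.74% of the time.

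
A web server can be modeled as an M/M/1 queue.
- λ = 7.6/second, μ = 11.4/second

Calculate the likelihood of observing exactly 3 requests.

ρ = λ/μ = 7.6/11.4 = 0.6667
P(n) = (1-ρ)ρⁿ
P(3) = (1-0.6667) × 0.6667^3
P(3) = 0.33330 × 0.29634
P(3) = 0.09877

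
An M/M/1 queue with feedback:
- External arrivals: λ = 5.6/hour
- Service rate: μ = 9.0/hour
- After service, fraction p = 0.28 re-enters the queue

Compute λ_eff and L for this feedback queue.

Effective arrival rate: λ_eff = λ/(1-p) = 5.6/(1-0.28) = 5.6/0.72 = 7.7777778
ρ = λ_eff/μ = 7.7777778/9.0 = 0.8641975
L = ρ/(1-ρ) = 0.8641975/(1-0.8641975) = 6.3636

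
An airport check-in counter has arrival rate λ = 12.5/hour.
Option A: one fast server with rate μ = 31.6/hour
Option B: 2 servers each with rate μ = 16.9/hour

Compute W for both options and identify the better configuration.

Option A: single server μ = 31.6 (M/M/1)
  ρ_A = 12.5/31.6 = 0.3956
  W_A = 1/(μ-λ) = 1/(31.6-12.5) = 1/19.10 = 0.05236

Option B: 2 servers μ = 16.9 (M/M/2)
  ρ_B = λ/(cμ) = 12.5/(2×16.9) = 0.3698
  Offered load a = λ/μ = cρ = 12.5/16.9 = 0.7396
  P₀ = [ Σₙ₌₀^1 aⁿ/n! + a^2/(2!(1-ρ)) ]⁻¹
  Σ = a^0/0! + a^1/1! = 1.0000 + 0.7396 = 1.7396
  a^2/(2!(1-ρ)) = 0.5471/(2 × 0.6302) = 0.4341
  P₀ = 1/(1.7396 + 0.4341) = 0.4600
  Lq = P₀·a^2·ρ / (2!(1-ρ)²) = 0.4600 × 0.5471 × 0.3698 / (2 × 0.3971) = 0.1172
  Wq_B = Lq/λ = 0.117188/12.5 = 0.0093750
  W_B = Wq_B + 1/μ = 0.0093750 + 0.059172 = 0.06855

Since W_A = 0.05236 < W_B = 0.06855, Option A (single fast server) has the shorter time in system.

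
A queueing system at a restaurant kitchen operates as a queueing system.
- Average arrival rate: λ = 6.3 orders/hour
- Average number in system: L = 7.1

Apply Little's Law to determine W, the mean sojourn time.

Little's Law: L = λW, so W = L/λ
W = 7.1/6.3 = 1.1270 hours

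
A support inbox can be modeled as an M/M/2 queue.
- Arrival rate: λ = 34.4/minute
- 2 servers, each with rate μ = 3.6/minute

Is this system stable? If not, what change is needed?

Stability requires ρ = λ/(cμ) < 1
ρ = 34.4/(2 × 3.6) = 34.4/7.20 = 4.7778
Since 4.7778 ≥ 1, the system is UNSTABLE.
Need c > λ/μ = 34.4/3.6 = 9.56.
Minimum servers needed: c = 10.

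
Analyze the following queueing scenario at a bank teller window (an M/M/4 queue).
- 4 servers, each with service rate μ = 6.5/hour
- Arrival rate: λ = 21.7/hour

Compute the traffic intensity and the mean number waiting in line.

Traffic intensity: ρ = λ/(cμ) = 21.7/(4×6.5) = 0.8346
Since ρ = 0.8346 < 1, system is stable.
Offered load a = λ/μ = cρ = 21.7/6.5 = 3.3385
P₀ = [ Σₙ₌₀^3 aⁿ/n! + a^4/(4!(1-ρ)) ]⁻¹
Σ = a^0/0! + a^1/1! + a^2/2! + a^3/3! = 1.00000 + 3.33846 + 5.57266 + 6.20137 = 16.1125
a^4/(4!(1-ρ)) = 124.2183/(24 × 0.1653846) = 31.2953
P₀ = 1/(16.1125 + 31.2953) = 0.02109
Lq = P₀·a^4·ρ / (4!(1-ρ)²) = 0.021094 × 124.2183 × 0.83462 / (24 × 0.027352) = 3.3314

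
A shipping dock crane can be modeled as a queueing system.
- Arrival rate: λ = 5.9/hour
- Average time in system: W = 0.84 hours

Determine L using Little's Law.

Little's Law: L = λW
L = 5.9 × 0.84 = 4.9560 containers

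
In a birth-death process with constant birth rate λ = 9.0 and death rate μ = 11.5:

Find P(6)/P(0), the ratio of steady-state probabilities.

For constant rates: P(n)/P(0) = (λ/μ)^n
P(6)/P(0) = (9.0/11.5)^6 = 0.78261^6 = 0.2298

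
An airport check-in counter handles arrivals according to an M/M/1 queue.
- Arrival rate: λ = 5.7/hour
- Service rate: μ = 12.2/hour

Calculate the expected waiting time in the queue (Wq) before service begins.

First, compute utilization: ρ = λ/μ = 5.7/12.2 = 0.4672
For M/M/1: Wq = λ/(μ(μ-λ))
Wq = 5.7/(12.2 × (12.2-5.7))
Wq = 5.7/(12.2 × 6.50)
Wq = 0.07188 hours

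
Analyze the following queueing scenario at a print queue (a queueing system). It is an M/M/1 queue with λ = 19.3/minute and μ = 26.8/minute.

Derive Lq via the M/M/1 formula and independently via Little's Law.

Method 1 (direct): Lq = λ²/(μ(μ-λ)) = 372.49/(26.8 × 7.50) = 1.8532

Method 2 (Little's Law):
W = 1/(μ-λ) = 1/7.50 = 0.13333
Wq = W - 1/μ = 0.13333 - 0.037313 = 0.09602
Lq = λWq = 19.3 × 0.09602 = 1.8532 ✔ (matches Method 1)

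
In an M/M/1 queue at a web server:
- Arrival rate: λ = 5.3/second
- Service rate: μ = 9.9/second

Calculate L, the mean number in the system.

ρ = λ/μ = 5.3/9.9 = 0.5354
For M/M/1: L = λ/(μ-λ)
L = 5.3/(9.9-5.3) = 5.3/4.60
L = 1.1522 requests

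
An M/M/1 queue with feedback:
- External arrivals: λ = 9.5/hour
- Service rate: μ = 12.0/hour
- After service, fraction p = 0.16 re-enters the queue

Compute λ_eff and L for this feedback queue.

Effective arrival rate: λ_eff = λ/(1-p) = 9.5/(1-0.16) = 9.5/0.84 = 11.309524
ρ = λ_eff/μ = 11.309524/12.0 = 0.9424603
L = ρ/(1-ρ) = 0.9424603/(1-0.9424603) = 16.3793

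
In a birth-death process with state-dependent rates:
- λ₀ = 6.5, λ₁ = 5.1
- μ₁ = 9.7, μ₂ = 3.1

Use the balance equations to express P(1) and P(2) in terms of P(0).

Balance equations:
State 0: λ₀P₀ = μ₁P₁ → P₁ = (λ₀/μ₁)P₀ = (6.5/9.7)P₀ = 0.6701P₀
State 1: P₂ = (λ₀λ₁)/(μ₁μ₂)P₀ = (6.5×5.1)/(9.7×3.1)P₀ = 1.1024P₀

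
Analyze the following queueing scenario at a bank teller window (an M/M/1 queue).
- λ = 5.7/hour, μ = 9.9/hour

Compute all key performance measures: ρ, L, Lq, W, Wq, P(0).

Step 1: ρ = λ/μ = 5.7/9.9 = 0.5758
Step 2: L = λ/(μ-λ) = 5.7/4.20 = 1.3571
Step 3: Lq = λ²/(μ(μ-λ)) = 32.49/(9.9×4.20) = 0.7814
Step 4: W = 1/(μ-λ) = 1/4.20 = 0.238095
Step 5: Wq = λ/(μ(μ-λ)) = 5.7/(9.9×4.20) = 0.1371
Step 6: P(0) = 1-ρ = 0.4242
Verify: L = λW = 5.7×0.238095 = 1.3571 ✔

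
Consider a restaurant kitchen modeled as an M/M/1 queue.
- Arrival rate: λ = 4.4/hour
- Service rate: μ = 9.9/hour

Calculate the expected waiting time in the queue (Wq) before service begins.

First, compute utilization: ρ = λ/μ = 4.4/9.9 = 0.4444
For M/M/1: Wq = λ/(μ(μ-λ))
Wq = 4.4/(9.9 × (9.9-4.4))
Wq = 4.4/(9.9 × 5.50)
Wq = 0.08081 hours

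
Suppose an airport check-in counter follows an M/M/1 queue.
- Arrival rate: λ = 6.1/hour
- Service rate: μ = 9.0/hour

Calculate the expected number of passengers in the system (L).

ρ = λ/μ = 6.1/9.0 = 0.6778
For M/M/1: L = λ/(μ-λ)
L = 6.1/(9.0-6.1) = 6.1/2.90
L = 2.1034 passengers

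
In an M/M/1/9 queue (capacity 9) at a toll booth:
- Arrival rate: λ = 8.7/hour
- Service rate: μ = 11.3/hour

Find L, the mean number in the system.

ρ = λ/μ = 8.7/11.3 = 0.7699
P₀ = (1-ρ)/(1-ρ^(K+1)) = (1-0.7699)/(1-0.7699^10) = 0.2301/0.9268 = 0.2483
P_K = P₀×ρ^K = 0.2483 × 0.7699^9 = 0.2483 × 0.09504 = 0.02360
L = ρ[1 - (K+1)ρ^K + Kρ^(K+1)] / [(1-ρ)(1-ρ^(K+1))]
L = 0.7699 × (1 - 10×0.0950405 + 9×0.0731717) / ((1 - 0.7699) × (1 - 0.0731717)) = 2.5565 vehicles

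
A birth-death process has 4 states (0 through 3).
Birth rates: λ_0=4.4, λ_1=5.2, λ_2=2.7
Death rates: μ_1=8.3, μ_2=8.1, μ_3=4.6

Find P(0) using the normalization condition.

Ratios P(n)/P(0) = (λ₀···λₙ₋₁)/(μ₁···μₙ):
P(1)/P(0) = (4.4)/(8.3) = 0.5301
P(2)/P(0) = (4.4×5.2)/(8.3×8.1) = 0.3403
P(3)/P(0) = (4.4×5.2×2.7)/(8.3×8.1×4.6) = 0.1998

Normalization: ∑ P(n) = 1
P(0) × (1.0000 + 0.5301 + 0.3403 + 0.1998) = 1
P(0) × 2.0702 = 1
P(0) = 1/2.0702 = 0.4830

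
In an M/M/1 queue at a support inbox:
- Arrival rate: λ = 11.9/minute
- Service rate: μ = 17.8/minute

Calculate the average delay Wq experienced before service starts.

First, compute utilization: ρ = λ/μ = 11.9/17.8 = 0.6685
For M/M/1: Wq = λ/(μ(μ-λ))
Wq = 11.9/(17.8 × (17.8-11.9))
Wq = 11.9/(17.8 × 5.90)
Wq = 0.1133 minutes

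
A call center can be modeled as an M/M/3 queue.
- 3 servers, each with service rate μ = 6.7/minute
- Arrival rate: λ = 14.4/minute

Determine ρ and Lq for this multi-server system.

Traffic intensity: ρ = λ/(cμ) = 14.4/(3×6.7) = 0.7164
Since ρ = 0.7164 < 1, system is stable.
Offered load a = λ/μ = cρ = 14.4/6.7 = 2.1493
P₀ = [ Σₙ₌₀^2 aⁿ/n! + a^3/(3!(1-ρ)) ]⁻¹
Σ = a^0/0! + a^1/1! + a^2/2! = 1.0000 + 2.1493 + 2.3096 = 5.4589
a^3/(3!(1-ρ)) = 9.9280/(6 × 0.28358) = 5.8349
P₀ = 1/(5.4589 + 5.8349) = 0.08854
Lq = P₀·a^3·ρ / (3!(1-ρ)²) = 0.088544 × 9.9280 × 0.71642 / (6 × 0.080419) = 1.3052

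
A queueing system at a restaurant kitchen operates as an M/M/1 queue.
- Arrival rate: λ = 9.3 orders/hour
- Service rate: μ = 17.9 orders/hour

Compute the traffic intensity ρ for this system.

Server utilization: ρ = λ/μ
ρ = 9.3/17.9 = 0.5196
The server is busy 51.96% of the time.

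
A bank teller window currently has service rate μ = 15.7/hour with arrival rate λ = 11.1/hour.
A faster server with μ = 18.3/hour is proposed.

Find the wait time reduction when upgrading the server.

System 1: ρ₁ = 11.1/15.7 = 0.7070, W₁ = 1/(15.7-11.1) = 0.2174
System 2: ρ₂ = 11.1/18.3 = 0.6066, W₂ = 1/(18.3-11.1) = 0.1389
Improvement: (W₁-W₂)/W₁ = (0.2174-0.1389)/0.2174 = 36.11%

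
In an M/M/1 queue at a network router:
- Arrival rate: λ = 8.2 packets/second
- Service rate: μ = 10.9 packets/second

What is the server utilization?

Server utilization: ρ = λ/μ
ρ = 8.2/10.9 = 0.7523
The server is busy 75.23% of the time.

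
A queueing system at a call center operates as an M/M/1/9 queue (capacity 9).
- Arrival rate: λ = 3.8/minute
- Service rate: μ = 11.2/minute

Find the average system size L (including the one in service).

ρ = λ/μ = 3.8/11.2 = 0.33929
P₀ = (1-ρ)/(1-ρ^(K+1)) = (1-0.33929)/(1-0.33929^10) = 0.6607/1.0000 = 0.6607
P_K = P₀×ρ^K = 0.6607 × 0.33929^9 = 0.6607 × 0.00005959 = 0.00003937
L = ρ[1 - (K+1)ρ^K + Kρ^(K+1)] / [(1-ρ)(1-ρ^(K+1))]
L = 0.33929 × (1 - 10×0.00005959 + 9×0.00002022) / ((1 - 0.33929) × (1 - 0.00002022)) = 0.5133 calls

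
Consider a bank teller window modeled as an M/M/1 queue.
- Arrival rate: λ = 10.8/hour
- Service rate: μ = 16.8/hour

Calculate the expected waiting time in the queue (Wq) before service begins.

First, compute utilization: ρ = λ/μ = 10.8/16.8 = 0.6429
For M/M/1: Wq = λ/(μ(μ-λ))
Wq = 10.8/(16.8 × (16.8-10.8))
Wq = 10.8/(16.8 × 6.00)
Wq = 0.1071 hours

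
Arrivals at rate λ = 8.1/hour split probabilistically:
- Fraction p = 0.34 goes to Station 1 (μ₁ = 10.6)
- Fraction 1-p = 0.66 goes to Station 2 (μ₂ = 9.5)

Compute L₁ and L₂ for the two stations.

Effective rates: λ₁ = 8.1×0.34 = 2.754, λ₂ = 8.1×0.66 = 5.346
Station 1: ρ₁ = 2.754/10.6 = 0.2598, L₁ = ρ₁/(1-ρ₁) = 0.2598/(1-0.2598) = 0.3510
Station 2: ρ₂ = 5.346/9.5 = 0.56274, L₂ = ρ₂/(1-ρ₂) = 0.56274/(1-0.56274) = 1.2870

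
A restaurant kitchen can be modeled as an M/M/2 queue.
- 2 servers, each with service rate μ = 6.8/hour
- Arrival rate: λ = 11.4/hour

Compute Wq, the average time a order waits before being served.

Traffic intensity: ρ = λ/(cμ) = 11.4/(2×6.8) = 0.8382
Since ρ = 0.8382 < 1, system is stable.
Offered load a = λ/μ = cρ = 11.4/6.8 = 1.6765
P₀ = [ Σₙ₌₀^1 aⁿ/n! + a^2/(2!(1-ρ)) ]⁻¹
Σ = a^0/0! + a^1/1! = 1.0000 + 1.6765 = 2.6765
a^2/(2!(1-ρ)) = 2.810554/(2 × 0.1617647) = 8.6872
P₀ = 1/(2.6765 + 8.6872) = 0.08800
Lq = P₀·a^2·ρ / (2!(1-ρ)²) = 0.0880000 × 2.81055 × 0.838235 / (2 × 0.0261678) = 3.9613
Wq = Lq/λ = 3.9613/11.4 = 0.3475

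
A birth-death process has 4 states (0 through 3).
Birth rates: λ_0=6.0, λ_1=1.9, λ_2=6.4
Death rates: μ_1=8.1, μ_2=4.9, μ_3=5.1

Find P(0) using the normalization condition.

Ratios P(n)/P(0) = (λ₀···λₙ₋₁)/(μ₁···μₙ):
P(1)/P(0) = (6.0)/(8.1) = 0.74074
P(2)/P(0) = (6.0×1.9)/(8.1×4.9) = 0.28723
P(3)/P(0) = (6.0×1.9×6.4)/(8.1×4.9×5.1) = 0.36044

Normalization: ∑ P(n) = 1
P(0) × (1.0000 + 0.74074 + 0.28723 + 0.36044) = 1
P(0) × 2.3884 = 1
P(0) = 1/2.3884 = 0.4187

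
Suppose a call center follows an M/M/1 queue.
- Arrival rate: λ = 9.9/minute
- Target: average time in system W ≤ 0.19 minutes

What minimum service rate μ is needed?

For M/M/1: W = 1/(μ-λ)
Need W ≤ 0.19, so 1/(μ-λ) ≤ 0.19
μ - λ ≥ 1/0.19 = 5.2632
μ ≥ 9.9 + 5.2632 = 15.1632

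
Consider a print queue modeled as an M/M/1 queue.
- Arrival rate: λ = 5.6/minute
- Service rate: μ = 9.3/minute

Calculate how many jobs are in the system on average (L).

ρ = λ/μ = 5.6/9.3 = 0.6022
For M/M/1: L = λ/(μ-λ)
L = 5.6/(9.3-5.6) = 5.6/3.70
L = 1.5135 jobs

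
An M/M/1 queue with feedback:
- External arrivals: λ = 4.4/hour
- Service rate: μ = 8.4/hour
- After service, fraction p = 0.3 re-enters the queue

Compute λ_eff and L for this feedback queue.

Effective arrival rate: λ_eff = λ/(1-p) = 4.4/(1-0.3) = 4.4/0.70 = 6.2857
ρ = λ_eff/μ = 6.2857/8.4 = 0.7483
L = ρ/(1-ρ) = 0.7483/(1-0.7483) = 2.9730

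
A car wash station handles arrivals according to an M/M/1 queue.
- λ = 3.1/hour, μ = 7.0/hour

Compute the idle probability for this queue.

ρ = λ/μ = 3.1/7.0 = 0.4429
P(0) = 1 - ρ = 1 - 0.4429 = 0.5571
The server is idle 55.71% of the time.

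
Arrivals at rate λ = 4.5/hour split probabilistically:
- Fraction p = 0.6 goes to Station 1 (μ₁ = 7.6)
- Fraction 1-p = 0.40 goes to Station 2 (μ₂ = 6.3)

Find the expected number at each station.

Effective rates: λ₁ = 4.5×0.6 = 2.7, λ₂ = 4.5×0.40 = 1.8
Station 1: ρ₁ = 2.7/7.6 = 0.35526, L₁ = ρ₁/(1-ρ₁) = 0.35526/(1-0.35526) = 0.5510
Station 2: ρ₂ = 1.8/6.3 = 0.2857, L₂ = ρ₂/(1-ρ₂) = 0.2857/(1-0.2857) = 0.4000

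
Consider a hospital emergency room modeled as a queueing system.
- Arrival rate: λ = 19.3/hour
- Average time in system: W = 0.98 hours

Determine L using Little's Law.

Little's Law: L = λW
L = 19.3 × 0.98 = 18.9140 patients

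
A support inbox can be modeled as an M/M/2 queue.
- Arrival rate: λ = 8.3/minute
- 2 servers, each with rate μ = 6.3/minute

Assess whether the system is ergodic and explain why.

Stability requires ρ = λ/(cμ) < 1
ρ = 8.3/(2 × 6.3) = 8.3/12.60 = 0.6587
Since 0.6587 < 1, the system is STABLE.
The servers are busy 65.87% of the time.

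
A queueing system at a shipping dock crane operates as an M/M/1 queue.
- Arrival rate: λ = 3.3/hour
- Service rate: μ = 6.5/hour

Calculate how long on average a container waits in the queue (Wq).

First, compute utilization: ρ = λ/μ = 3.3/6.5 = 0.5077
For M/M/1: Wq = λ/(μ(μ-λ))
Wq = 3.3/(6.5 × (6.5-3.3))
Wq = 3.3/(6.5 × 3.20)
Wq = 0.1587 hours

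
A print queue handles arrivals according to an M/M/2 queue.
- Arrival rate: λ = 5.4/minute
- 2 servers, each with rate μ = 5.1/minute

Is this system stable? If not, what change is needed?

Stability requires ρ = λ/(cμ) < 1
ρ = 5.4/(2 × 5.1) = 5.4/10.20 = 0.5294
Since 0.5294 < 1, the system is STABLE.
The servers are busy 52.94% of the time.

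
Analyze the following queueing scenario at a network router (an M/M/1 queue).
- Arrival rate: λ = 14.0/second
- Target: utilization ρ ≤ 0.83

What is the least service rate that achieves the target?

ρ = λ/μ, so μ = λ/ρ
μ ≥ 14.0/0.83 = 16.8675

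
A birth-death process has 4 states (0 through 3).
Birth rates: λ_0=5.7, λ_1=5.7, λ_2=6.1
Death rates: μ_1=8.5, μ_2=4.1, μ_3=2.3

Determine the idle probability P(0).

Ratios P(n)/P(0) = (λ₀···λₙ₋₁)/(μ₁···μₙ):
P(1)/P(0) = (5.7)/(8.5) = 0.670588
P(2)/P(0) = (5.7×5.7)/(8.5×4.1) = 0.932281
P(3)/P(0) = (5.7×5.7×6.1)/(8.5×4.1×2.3) = 2.47257

Normalization: ∑ P(n) = 1
P(0) × (1.00000 + 0.670588 + 0.932281 + 2.47257) = 1
P(0) × 5.0754 = 1
P(0) = 1/5.0754 = 0.1970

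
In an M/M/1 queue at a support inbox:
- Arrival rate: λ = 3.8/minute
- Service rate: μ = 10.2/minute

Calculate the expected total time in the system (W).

First, compute utilization: ρ = λ/μ = 3.8/10.2 = 0.3725
For M/M/1: W = 1/(μ-λ)
W = 1/(10.2-3.8) = 1/6.40
W = 0.1562 minutes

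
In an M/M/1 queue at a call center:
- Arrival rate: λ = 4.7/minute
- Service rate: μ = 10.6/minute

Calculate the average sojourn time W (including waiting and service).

First, compute utilization: ρ = λ/μ = 4.7/10.6 = 0.4434
For M/M/1: W = 1/(μ-λ)
W = 1/(10.6-4.7) = 1/5.90
W = 0.1695 minutes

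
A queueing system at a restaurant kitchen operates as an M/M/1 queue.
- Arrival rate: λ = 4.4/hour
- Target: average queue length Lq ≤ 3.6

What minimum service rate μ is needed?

For M/M/1: Lq = λ²/(μ(μ-λ))
Need Lq ≤ 3.6, i.e. μ(μ-λ) ≥ λ²/3.6
μ² - 4.4μ - 19.36/3.6 ≥ 0  →  μ² - 4.4μ - 5.37778 ≥ 0
Quadratic formula (positive root): μ = [λ + √(λ² + 4×5.37778)]/2
Discriminant: 19.36 + 4×5.37778 = 40.8711, √40.8711 = 6.3931
μ ≥ (4.4 + 6.3931)/2 = 5.3965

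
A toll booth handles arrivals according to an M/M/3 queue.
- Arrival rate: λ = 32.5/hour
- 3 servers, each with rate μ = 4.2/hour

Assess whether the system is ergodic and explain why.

Stability requires ρ = λ/(cμ) < 1
ρ = 32.5/(3 × 4.2) = 32.5/12.60 = 2.5794
Since 2.5794 ≥ 1, the system is UNSTABLE.
Need c > λ/μ = 32.5/4.2 = 7.74.
Minimum servers needed: c = 8.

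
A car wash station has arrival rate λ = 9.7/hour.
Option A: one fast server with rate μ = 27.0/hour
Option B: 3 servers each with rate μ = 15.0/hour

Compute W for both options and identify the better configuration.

Option A: single server μ = 27.0 (M/M/1)
  ρ_A = 9.7/27.0 = 0.3593
  W_A = 1/(μ-λ) = 1/(27.0-9.7) = 1/17.30 = 0.05780

Option B: 3 servers μ = 15.0 (M/M/3)
  ρ_B = λ/(cμ) = 9.7/(3×15.0) = 0.2156
  Offered load a = λ/μ = cρ = 9.7/15.0 = 0.6467
  P₀ = [ Σₙ₌₀^2 aⁿ/n! + a^3/(3!(1-ρ)) ]⁻¹
  Σ = a^0/0! + a^1/1! + a^2/2! = 1.0000 + 0.6467 + 0.2091 = 1.8558
  a^3/(3!(1-ρ)) = 0.270422/(6 × 0.784444) = 0.05746
  P₀ = 1/(1.8558 + 0.05746) = 0.5227
  Lq = P₀·a^3·ρ / (3!(1-ρ)²) = 0.52268 × 0.27042 × 0.21556 / (6 × 0.61535) = 0.008252
  Wq_B = Lq/λ = 0.008252/9.7 = 0.0008507
  W_B = Wq_B + 1/μ = 0.0008507 + 0.06667 = 0.06752

Since W_A = 0.05780 < W_B = 0.06752, Option A (single fast server) has the shorter time in system.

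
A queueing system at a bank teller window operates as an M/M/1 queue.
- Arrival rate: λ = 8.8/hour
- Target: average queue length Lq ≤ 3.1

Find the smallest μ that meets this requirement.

For M/M/1: Lq = λ²/(μ(μ-λ))
Need Lq ≤ 3.1, i.e. μ(μ-λ) ≥ λ²/3.1
μ² - 8.8μ - 77.44/3.1 ≥ 0  →  μ² - 8.8μ - 24.98065 ≥ 0
Quadratic formula (positive root): μ = [λ + √(λ² + 4×24.98065)]/2
Discriminant: 77.44 + 4×24.98065 = 177.3626, √177.3626 = 13.3178
μ ≥ (8.8 + 13.3178)/2 = 11.0589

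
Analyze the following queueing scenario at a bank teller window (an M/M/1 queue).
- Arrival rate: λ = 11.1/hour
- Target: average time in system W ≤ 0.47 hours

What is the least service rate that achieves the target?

For M/M/1: W = 1/(μ-λ)
Need W ≤ 0.47, so 1/(μ-λ) ≤ 0.47
μ - λ ≥ 1/0.47 = 2.1277
μ ≥ 11.1 + 2.1277 = 13.2277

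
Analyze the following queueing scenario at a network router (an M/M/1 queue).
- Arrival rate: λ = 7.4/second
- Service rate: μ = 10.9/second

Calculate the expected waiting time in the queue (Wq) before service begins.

First, compute utilization: ρ = λ/μ = 7.4/10.9 = 0.6789
For M/M/1: Wq = λ/(μ(μ-λ))
Wq = 7.4/(10.9 × (10.9-7.4))
Wq = 7.4/(10.9 × 3.50)
Wq = 0.1940 seconds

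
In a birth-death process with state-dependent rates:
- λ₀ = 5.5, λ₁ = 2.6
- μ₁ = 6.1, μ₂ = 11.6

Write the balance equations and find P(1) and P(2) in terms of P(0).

Balance equations:
State 0: λ₀P₀ = μ₁P₁ → P₁ = (λ₀/μ₁)P₀ = (5.5/6.1)P₀ = 0.9016P₀
State 1: P₂ = (λ₀λ₁)/(μ₁μ₂)P₀ = (5.5×2.6)/(6.1×11.6)P₀ = 0.2021P₀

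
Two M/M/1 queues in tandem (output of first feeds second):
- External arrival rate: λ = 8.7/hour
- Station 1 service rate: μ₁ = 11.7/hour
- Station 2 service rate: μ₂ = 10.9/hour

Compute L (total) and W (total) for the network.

By Jackson's theorem, each station behaves as independent M/M/1.
Station 1: ρ₁ = 8.7/11.7 = 0.7436, L₁ = ρ₁/(1-ρ₁) = λ/(μ₁-λ) = 8.7/3.00 = 2.9000
Station 2: ρ₂ = 8.7/10.9 = 0.7982, L₂ = ρ₂/(1-ρ₂) = λ/(μ₂-λ) = 8.7/2.20 = 3.9545
Total: L = L₁ + L₂ = 2.9000 + 3.9545 = 6.8545
W = L/λ = 6.8545/8.7 = 0.7879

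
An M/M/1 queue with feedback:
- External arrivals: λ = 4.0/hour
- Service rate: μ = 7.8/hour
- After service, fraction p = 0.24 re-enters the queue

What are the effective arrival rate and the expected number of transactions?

Effective arrival rate: λ_eff = λ/(1-p) = 4.0/(1-0.24) = 4.0/0.76 = 5.26316
ρ = λ_eff/μ = 5.26316/7.8 = 0.67476
L = ρ/(1-ρ) = 0.67476/(1-0.67476) = 2.0747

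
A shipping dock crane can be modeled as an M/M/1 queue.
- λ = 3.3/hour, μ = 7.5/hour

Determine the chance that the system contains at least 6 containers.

ρ = λ/μ = 3.3/7.5 = 0.4400
P(N ≥ n) = ρⁿ
P(N ≥ 6) = 0.4400^6
P(N ≥ 6) = 0.007256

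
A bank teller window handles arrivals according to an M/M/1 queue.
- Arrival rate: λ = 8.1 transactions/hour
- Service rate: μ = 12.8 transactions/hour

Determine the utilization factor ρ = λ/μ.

Server utilization: ρ = λ/μ
ρ = 8.1/12.8 = 0.6328
The server is busy 63.28% of the time.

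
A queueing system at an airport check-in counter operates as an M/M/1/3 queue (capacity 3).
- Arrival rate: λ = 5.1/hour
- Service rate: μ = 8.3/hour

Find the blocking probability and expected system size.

ρ = λ/μ = 5.1/8.3 = 0.6145
P₀ = (1-ρ)/(1-ρ^(K+1)) = (1-0.6145)/(1-0.6145^4) = 0.3855/0.8574 = 0.4496
P_K = P₀×ρ^K = 0.4496 × 0.6145^3 = 0.4496 × 0.2320 = 0.1043
Blocking probability P_3 = 0.1043 (10.43%)
L = ρ[1 - (K+1)ρ^K + Kρ^(K+1)] / [(1-ρ)(1-ρ^(K+1))]
L = 0.6145 × (1 - 4×0.23204 + 3×0.14259) / ((1 - 0.6145) × (1 - 0.14259)) = 0.9288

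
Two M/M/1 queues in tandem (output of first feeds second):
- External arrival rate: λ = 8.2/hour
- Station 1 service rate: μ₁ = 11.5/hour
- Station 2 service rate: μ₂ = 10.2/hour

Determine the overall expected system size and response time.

By Jackson's theorem, each station behaves as independent M/M/1.
Station 1: ρ₁ = 8.2/11.5 = 0.7130, L₁ = ρ₁/(1-ρ₁) = λ/(μ₁-λ) = 8.2/3.30 = 2.4848
Station 2: ρ₂ = 8.2/10.2 = 0.8039, L₂ = ρ₂/(1-ρ₂) = λ/(μ₂-λ) = 8.2/2.00 = 4.1000
Total: L = L₁ + L₂ = 2.4848 + 4.1000 = 6.5848
W = L/λ = 6.5848/8.2 = 0.8030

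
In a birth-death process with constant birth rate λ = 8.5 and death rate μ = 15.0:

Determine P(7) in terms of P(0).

For constant rates: P(n)/P(0) = (λ/μ)^n
P(7)/P(0) = (8.5/15.0)^7 = 0.56667^7 = 0.01876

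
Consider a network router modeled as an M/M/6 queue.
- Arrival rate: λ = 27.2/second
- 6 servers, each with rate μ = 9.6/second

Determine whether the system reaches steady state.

Stability requires ρ = λ/(cμ) < 1
ρ = 27.2/(6 × 9.6) = 27.2/57.60 = 0.4722
Since 0.4722 < 1, the system is STABLE.
The servers are busy 47.22% of the time.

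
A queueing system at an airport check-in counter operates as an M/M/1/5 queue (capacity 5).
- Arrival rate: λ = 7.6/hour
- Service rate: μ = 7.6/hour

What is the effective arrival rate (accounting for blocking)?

ρ = λ/μ = 7.6/7.6 = 1 exactly.
With ρ = 1 the usual (1-ρ)/(1-ρ^(K+1)) form is 0/0; instead every state 0..K is equally likely.
P₀ = 1/(K+1) = 1/6 = 0.1667
P_K = P₀×ρ^K = P₀ = 0.1667
λ_eff = λ(1-P_K) = 7.6 × (1 - 0.16667) = 7.6 × 0.83333 = 6.3333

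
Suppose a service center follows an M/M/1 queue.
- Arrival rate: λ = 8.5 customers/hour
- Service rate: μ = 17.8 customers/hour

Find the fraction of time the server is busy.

Server utilization: ρ = λ/μ
ρ = 8.5/17.8 = 0.4775
The server is busy 47.75% of the time.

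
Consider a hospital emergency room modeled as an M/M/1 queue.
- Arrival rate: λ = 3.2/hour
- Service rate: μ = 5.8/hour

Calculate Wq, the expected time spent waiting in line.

First, compute utilization: ρ = λ/μ = 3.2/5.8 = 0.5517
For M/M/1: Wq = λ/(μ(μ-λ))
Wq = 3.2/(5.8 × (5.8-3.2))
Wq = 3.2/(5.8 × 2.60)
Wq = 0.2122 hours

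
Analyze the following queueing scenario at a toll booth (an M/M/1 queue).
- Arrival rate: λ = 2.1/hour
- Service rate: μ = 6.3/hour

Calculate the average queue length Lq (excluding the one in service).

ρ = λ/μ = 2.1/6.3 = 0.3333
For M/M/1: Lq = λ²/(μ(μ-λ))
Lq = 4.41/(6.3 × 4.20)
Lq = 0.1667 vehicles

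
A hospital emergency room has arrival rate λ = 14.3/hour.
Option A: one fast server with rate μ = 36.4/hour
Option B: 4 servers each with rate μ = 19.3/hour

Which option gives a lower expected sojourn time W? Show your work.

Option A: single server μ = 36.4 (M/M/1)
  ρ_A = 14.3/36.4 = 0.3929
  W_A = 1/(μ-λ) = 1/(36.4-14.3) = 1/22.10 = 0.04525

Option B: 4 servers μ = 19.3 (M/M/4)
  ρ_B = λ/(cμ) = 14.3/(4×19.3) = 0.1852
  Offered load a = λ/μ = cρ = 14.3/19.3 = 0.7409
  P₀ = [ Σₙ₌₀^3 aⁿ/n! + a^4/(4!(1-ρ)) ]⁻¹
  Σ = a^0/0! + a^1/1! + a^2/2! + a^3/3! = 1.0000 + 0.7409 + 0.2745 + 0.06779 = 2.0832
  a^4/(4!(1-ρ)) = 0.3014/(24 × 0.8148) = 0.01541
  P₀ = 1/(2.0832 + 0.01541) = 0.4765
  Lq = P₀·a^4·ρ / (4!(1-ρ)²) = 0.4765 × 0.3014 × 0.1852 / (24 × 0.6638) = 0.001670
  Wq_B = Lq/λ = 0.001670/14.3 = 0.0001168
  W_B = Wq_B + 1/μ = 0.0001168 + 0.05181 = 0.05193

Since W_A = 0.04525 < W_B = 0.05193, Option A (single fast server) has the shorter time in system.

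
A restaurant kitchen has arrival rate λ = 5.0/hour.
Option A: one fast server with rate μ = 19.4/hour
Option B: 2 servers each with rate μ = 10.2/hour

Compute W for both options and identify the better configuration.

Option A: single server μ = 19.4 (M/M/1)
  ρ_A = 5.0/19.4 = 0.2577
  W_A = 1/(μ-λ) = 1/(19.4-5.0) = 1/14.40 = 0.06944

Option B: 2 servers μ = 10.2 (M/M/2)
  ρ_B = λ/(cμ) = 5.0/(2×10.2) = 0.2451
  Offered load a = λ/μ = cρ = 5.0/10.2 = 0.4902
  P₀ = [ Σₙ₌₀^1 aⁿ/n! + a^2/(2!(1-ρ)) ]⁻¹
  Σ = a^0/0! + a^1/1! = 1.0000 + 0.4902 = 1.4902
  a^2/(2!(1-ρ)) = 0.2403/(2 × 0.7549) = 0.1592
  P₀ = 1/(1.4902 + 0.1592) = 0.6063
  Lq = P₀·a^2·ρ / (2!(1-ρ)²) = 0.6063 × 0.2403 × 0.2451 / (2 × 0.5699) = 0.03133
  Wq_B = Lq/λ = 0.03133/5.0 = 0.006266
  W_B = Wq_B + 1/μ = 0.006266 + 0.09804 = 0.1043

Since W_A = 0.06944 < W_B = 0.1043, Option A (single fast server) has the shorter time in system.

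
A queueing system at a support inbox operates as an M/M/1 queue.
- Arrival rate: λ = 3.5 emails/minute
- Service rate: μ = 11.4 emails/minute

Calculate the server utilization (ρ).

Server utilization: ρ = λ/μ
ρ = 3.5/11.4 = 0.3070
The server is busy 30.70% of the time.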